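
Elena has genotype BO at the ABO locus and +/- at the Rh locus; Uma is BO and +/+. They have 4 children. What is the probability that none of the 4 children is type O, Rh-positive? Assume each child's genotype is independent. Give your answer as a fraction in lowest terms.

81/256

ABO cross BO × BO → 1/4 O, 3/4 B.
Rh cross +/- × +/+ → 1 Rh+; so P(type O, Rh-positive) = 1/4 × 1 = 1/4 per child.
P(not type O, Rh-positive) = 3/4 for one child; (3/4)^4 = 81/256.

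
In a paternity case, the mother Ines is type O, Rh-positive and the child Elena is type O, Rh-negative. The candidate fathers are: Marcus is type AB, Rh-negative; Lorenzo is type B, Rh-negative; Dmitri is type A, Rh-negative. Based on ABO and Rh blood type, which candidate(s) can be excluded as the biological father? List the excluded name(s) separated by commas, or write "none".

Marcus

A candidate is excluded only if no genotype consistent with his phenotype could produce a type O, Rh-negative child with a type O, Rh-positive mother.
Marcus (type AB, Rh-): no genotype consistent with that phenotype can produce a type-O Rh- child with a type-O mother.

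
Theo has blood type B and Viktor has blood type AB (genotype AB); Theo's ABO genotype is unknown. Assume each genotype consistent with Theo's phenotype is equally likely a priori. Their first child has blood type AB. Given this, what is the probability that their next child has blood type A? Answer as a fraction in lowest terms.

1/12

Possible genotypes: Theo ∈ {BB, BO}; Viktor ∈ {AB}.
Weight each parental genotype pair by prior × P(type-AB child):
  BB × AB: posterior weight 2/3; P(next child type A) = 0.
  BO × AB: posterior weight 1/3; P(next child type A) = 1/4.
Weighted sum = 1/12.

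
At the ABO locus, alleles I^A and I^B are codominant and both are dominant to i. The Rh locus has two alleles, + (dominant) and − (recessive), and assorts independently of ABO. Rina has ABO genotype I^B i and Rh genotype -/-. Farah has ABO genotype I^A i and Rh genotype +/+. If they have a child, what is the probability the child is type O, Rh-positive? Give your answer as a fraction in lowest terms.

ABO cross I^B i × I^A i → offspring phenotypes: 1/4 O, 1/4 A, 1/4 B, 1/4 AB.
Rh cross -/- × +/+ → 1 Rh+.
Independent loci: P(type O, Rh-positive) = 1/4 × 1 = 1/4.

1/4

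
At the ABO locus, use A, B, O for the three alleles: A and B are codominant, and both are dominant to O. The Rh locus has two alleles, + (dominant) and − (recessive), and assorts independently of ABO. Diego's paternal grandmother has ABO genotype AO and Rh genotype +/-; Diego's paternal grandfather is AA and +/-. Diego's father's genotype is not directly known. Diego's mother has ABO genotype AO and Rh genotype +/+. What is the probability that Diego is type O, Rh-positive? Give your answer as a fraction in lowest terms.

1/8

Diego's father's ABO genotype from AO × AA: 1/2 AA, 1/2 AO.
Crossing each possibility with the mother AO and summing P(type O): 1/2·0 + 1/2·1/4 = 1/8.
Similarly for Rh via the father's Rh distribution: P(Rh+) = 1.
Independent loci: 1/8 × 1 = 1/8.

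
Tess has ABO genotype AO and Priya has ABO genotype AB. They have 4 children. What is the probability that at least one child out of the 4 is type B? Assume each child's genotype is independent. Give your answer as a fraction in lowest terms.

ABO cross AO × AB → 1/2 A, 1/4 B, 1/4 AB.
So P(type B) = 1/4 per child.
P(none) = (3/4)^4 = 81/256; P(at least one) = 1 − 81/256 = 175/256.

175/256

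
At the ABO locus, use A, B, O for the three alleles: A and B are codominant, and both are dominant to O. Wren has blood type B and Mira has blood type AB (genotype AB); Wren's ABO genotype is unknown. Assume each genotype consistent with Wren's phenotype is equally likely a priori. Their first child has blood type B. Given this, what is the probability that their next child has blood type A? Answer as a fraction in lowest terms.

1/8

Possible genotypes: Wren ∈ {BB, BO}; Mira ∈ {AB}.
Weight each parental genotype pair by prior × P(type-B child):
  BB × AB: posterior weight 1/2; P(next child type A) = 0.
  BO × AB: posterior weight 1/2; P(next child type A) = 1/4.
Weighted sum = 1/8.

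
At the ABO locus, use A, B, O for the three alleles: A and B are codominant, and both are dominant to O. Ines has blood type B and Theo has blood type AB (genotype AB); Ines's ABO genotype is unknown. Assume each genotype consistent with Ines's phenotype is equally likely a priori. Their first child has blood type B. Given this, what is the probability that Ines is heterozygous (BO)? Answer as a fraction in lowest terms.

1/2

Possible genotypes: Ines ∈ {BB, BO}; Theo ∈ {AB}.
Weight each parental genotype pair by prior × P(type-B child):
  BB × AB: posterior weight 1/2.
  BO × AB: posterior weight 1/2.
Sum the posterior weight over pairs where Ines is BO: 1/2.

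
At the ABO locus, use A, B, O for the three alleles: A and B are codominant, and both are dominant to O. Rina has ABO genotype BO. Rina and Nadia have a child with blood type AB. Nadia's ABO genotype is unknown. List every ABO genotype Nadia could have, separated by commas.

AA, AB, AO

For each candidate genotype of Nadia, check whether crossing it with BO can produce every observed child phenotype.
  AA → possible child types {A, AB} ✓
  AB → possible child types {A, B, AB} ✓
  AO → possible child types {O, A, B, AB} ✓
  BB → possible child types {B} ✗
  BO → possible child types {O, B} ✗
  OO → possible child types {O, B} ✗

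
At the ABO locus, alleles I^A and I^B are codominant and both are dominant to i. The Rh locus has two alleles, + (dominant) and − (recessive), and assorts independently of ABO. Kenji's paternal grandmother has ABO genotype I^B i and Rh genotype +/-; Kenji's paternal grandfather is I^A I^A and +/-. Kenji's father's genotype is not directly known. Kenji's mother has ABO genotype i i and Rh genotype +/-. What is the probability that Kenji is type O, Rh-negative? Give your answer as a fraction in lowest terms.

Kenji's father's ABO genotype from I^B i × I^A I^A: 1/2 I^A I^B, 1/2 I^A i.
Crossing each possibility with the mother i i and summing P(type O): 1/2·0 + 1/2·1/2 = 1/4.
Similarly for Rh via the father's Rh distribution: P(Rh-) = 1/4.
Independent loci: 1/4 × 1/4 = 1/16.

1/16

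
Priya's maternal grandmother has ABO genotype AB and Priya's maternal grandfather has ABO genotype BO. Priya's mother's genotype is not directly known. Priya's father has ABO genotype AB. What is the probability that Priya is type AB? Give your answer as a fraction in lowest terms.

3/8

Priya's mother's ABO genotype from AB × BO: 1/4 AB, 1/4 AO, 1/4 BB, 1/4 BO.
Crossing each possibility with the father AB and summing P(type AB): 1/4·1/2 + 1/4·1/4 + 1/4·1/2 + 1/4·1/4 = 3/8.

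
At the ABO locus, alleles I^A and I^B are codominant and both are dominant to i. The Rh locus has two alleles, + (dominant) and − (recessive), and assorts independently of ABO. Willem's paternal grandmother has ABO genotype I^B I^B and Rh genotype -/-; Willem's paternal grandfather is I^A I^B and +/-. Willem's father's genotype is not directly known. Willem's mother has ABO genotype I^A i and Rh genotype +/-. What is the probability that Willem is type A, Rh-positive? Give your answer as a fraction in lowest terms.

Willem's father's ABO genotype from I^B I^B × I^A I^B: 1/2 I^A I^B, 1/2 I^B I^B.
Crossing each possibility with the mother I^A i and summing P(type A): 1/2·1/2 + 1/2·0 = 1/4.
Similarly for Rh via the father's Rh distribution: P(Rh+) = 5/8.
Independent loci: 1/4 × 5/8 = 5/32.

5/32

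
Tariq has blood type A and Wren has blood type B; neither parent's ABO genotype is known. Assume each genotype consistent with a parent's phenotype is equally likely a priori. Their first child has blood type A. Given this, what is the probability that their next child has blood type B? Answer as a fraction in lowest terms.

1/12

Possible genotypes: Tariq ∈ {AA, AO}; Wren ∈ {BB, BO}.
Weight each parental genotype pair by prior × P(type-A child):
  AA × BO: posterior weight 2/3; P(next child type B) = 0.
  AO × BO: posterior weight 1/3; P(next child type B) = 1/4.
Weighted sum = 1/12.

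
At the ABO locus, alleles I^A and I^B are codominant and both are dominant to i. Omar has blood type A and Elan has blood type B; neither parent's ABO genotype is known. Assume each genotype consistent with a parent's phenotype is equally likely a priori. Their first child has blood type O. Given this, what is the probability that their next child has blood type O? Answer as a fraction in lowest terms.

1/4

Possible genotypes: Omar ∈ {I^A I^A, I^A i}; Elan ∈ {I^B I^B, I^B i}.
Weight each parental genotype pair by prior × P(type-O child):
  I^A i × I^B i: posterior weight 1; P(next child type O) = 1/4.
Weighted sum = 1/4.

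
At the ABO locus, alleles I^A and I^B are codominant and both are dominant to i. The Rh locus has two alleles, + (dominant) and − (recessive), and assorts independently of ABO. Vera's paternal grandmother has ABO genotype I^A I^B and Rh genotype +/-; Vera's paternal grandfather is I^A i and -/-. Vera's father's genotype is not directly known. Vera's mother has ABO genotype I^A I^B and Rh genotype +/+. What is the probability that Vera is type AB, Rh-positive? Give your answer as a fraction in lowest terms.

3/8

Vera's father's ABO genotype from I^A I^B × I^A i: 1/4 I^A I^A, 1/4 I^A I^B, 1/4 I^A i, 1/4 I^B i.
Crossing each possibility with the mother I^A I^B and summing P(type AB): 1/4·1/2 + 1/4·1/2 + 1/4·1/4 + 1/4·1/4 = 3/8.
Similarly for Rh via the father's Rh distribution: P(Rh+) = 1.
Independent loci: 3/8 × 1 = 3/8.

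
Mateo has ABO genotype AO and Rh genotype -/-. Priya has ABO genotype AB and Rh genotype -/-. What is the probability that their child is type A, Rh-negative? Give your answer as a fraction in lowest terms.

1/2

ABO cross AO × AB → offspring phenotypes: 1/2 A, 1/4 B, 1/4 AB.
Rh cross -/- × -/- → 1 Rh-.
Independent loci: P(type A, Rh-negative) = 1/2 × 1 = 1/2.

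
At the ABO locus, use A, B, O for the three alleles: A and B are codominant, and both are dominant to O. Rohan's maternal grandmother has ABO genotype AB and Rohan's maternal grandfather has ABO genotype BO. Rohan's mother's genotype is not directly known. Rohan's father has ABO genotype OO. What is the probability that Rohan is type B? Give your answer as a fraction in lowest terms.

Rohan's mother's ABO genotype from AB × BO: 1/4 AB, 1/4 AO, 1/4 BB, 1/4 BO.
Crossing each possibility with the father OO and summing P(type B): 1/4·1/2 + 1/4·0 + 1/4·1 + 1/4·1/2 = 1/2.

1/2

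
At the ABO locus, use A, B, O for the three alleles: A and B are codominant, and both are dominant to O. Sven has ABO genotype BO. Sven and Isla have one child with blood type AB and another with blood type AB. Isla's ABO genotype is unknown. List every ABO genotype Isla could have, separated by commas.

AA, AB, AO

For each candidate genotype of Isla, check whether crossing it with BO can produce every observed child phenotype.
  AA → possible child types {A, AB} ✓
  AB → possible child types {A, B, AB} ✓
  AO → possible child types {O, A, B, AB} ✓
  BB → possible child types {B} ✗
  BO → possible child types {O, B} ✗
  OO → possible child types {O, B} ✗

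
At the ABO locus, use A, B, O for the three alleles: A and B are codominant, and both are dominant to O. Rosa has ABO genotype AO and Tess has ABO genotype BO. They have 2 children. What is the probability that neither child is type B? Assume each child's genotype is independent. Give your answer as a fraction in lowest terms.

9/16

ABO cross AO × BO → 1/4 O, 1/4 A, 1/4 B, 1/4 AB.
So P(type B) = 1/4 per child.
P(not type B) = 3/4 for one child; (3/4)^2 = 9/16.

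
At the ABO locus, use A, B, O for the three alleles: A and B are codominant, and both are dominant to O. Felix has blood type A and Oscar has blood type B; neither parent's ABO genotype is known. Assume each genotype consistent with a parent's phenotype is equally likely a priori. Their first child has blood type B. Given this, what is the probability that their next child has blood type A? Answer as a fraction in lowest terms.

Possible genotypes: Felix ∈ {AA, AO}; Oscar ∈ {BB, BO}.
Weight each parental genotype pair by prior × P(type-B child):
  AO × BB: posterior weight 2/3; P(next child type A) = 0.
  AO × BO: posterior weight 1/3; P(next child type A) = 1/4.
Weighted sum = 1/12.

1/12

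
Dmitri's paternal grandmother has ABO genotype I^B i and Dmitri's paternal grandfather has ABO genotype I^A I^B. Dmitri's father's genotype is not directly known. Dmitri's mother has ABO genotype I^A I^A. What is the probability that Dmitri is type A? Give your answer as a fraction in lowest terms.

1/2

Dmitri's father's ABO genotype from I^B i × I^A I^B: 1/4 I^A I^B, 1/4 I^A i, 1/4 I^B I^B, 1/4 I^B i.
Crossing each possibility with the mother I^A I^A and summing P(type A): 1/4·1/2 + 1/4·1 + 1/4·0 + 1/4·1/2 = 1/2.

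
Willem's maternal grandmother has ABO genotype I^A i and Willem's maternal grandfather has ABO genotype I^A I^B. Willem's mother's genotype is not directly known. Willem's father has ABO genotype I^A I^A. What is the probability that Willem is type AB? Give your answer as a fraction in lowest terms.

Willem's mother's ABO genotype from I^A i × I^A I^B: 1/4 I^A I^A, 1/4 I^A I^B, 1/4 I^A i, 1/4 I^B i.
Crossing each possibility with the father I^A I^A and summing P(type AB): 1/4·0 + 1/4·1/2 + 1/4·0 + 1/4·1/2 = 1/4.

1/4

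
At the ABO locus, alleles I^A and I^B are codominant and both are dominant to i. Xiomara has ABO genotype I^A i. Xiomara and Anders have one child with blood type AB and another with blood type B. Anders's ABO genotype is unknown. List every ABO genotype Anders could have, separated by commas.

For each candidate genotype of Anders, check whether crossing it with I^A i can produce every observed child phenotype.
  I^A I^A → possible child types {A} ✗
  I^A I^B → possible child types {A, B, AB} ✓
  I^A i → possible child types {O, A} ✗
  I^B I^B → possible child types {B, AB} ✓
  I^B i → possible child types {O, A, B, AB} ✓
  i i → possible child types {O, A} ✗

I^A I^B, I^B I^B, I^B i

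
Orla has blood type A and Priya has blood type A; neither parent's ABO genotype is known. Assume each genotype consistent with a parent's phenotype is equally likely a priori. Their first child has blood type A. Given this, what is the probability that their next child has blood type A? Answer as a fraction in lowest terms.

19/20

Possible genotypes: Orla ∈ {AA, AO}; Priya ∈ {AA, AO}.
Weight each parental genotype pair by prior × P(type-A child):
  AA × AA: posterior weight 4/15; P(next child type A) = 1.
  AA × AO: posterior weight 4/15; P(next child type A) = 1.
  AO × AA: posterior weight 4/15; P(next child type A) = 1.
  AO × AO: posterior weight 1/5; P(next child type A) = 3/4.
Weighted sum = 19/20.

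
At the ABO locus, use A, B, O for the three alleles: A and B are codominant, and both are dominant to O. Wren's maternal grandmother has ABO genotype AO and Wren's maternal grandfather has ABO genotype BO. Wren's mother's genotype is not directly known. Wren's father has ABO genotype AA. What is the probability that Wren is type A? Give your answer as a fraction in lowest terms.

3/4

Wren's mother's ABO genotype from AO × BO: 1/4 AB, 1/4 AO, 1/4 BO, 1/4 OO.
Crossing each possibility with the father AA and summing P(type A): 1/4·1/2 + 1/4·1 + 1/4·1/2 + 1/4·1 = 3/4.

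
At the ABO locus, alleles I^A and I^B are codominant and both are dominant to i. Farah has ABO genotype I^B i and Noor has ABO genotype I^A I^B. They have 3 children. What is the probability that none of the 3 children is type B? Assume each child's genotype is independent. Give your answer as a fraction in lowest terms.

1/8

ABO cross I^B i × I^A I^B → 1/4 A, 1/2 B, 1/4 AB.
So P(type B) = 1/2 per child.
P(not type B) = 1/2 for one child; (1/2)^3 = 1/8.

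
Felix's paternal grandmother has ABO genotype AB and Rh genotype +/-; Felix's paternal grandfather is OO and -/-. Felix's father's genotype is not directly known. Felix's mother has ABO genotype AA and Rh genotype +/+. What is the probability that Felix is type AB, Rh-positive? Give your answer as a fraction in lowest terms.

Felix's father's ABO genotype from AB × OO: 1/2 AO, 1/2 BO.
Crossing each possibility with the mother AA and summing P(type AB): 1/2·0 + 1/2·1/2 = 1/4.
Similarly for Rh via the father's Rh distribution: P(Rh+) = 1.
Independent loci: 1/4 × 1 = 1/4.

1/4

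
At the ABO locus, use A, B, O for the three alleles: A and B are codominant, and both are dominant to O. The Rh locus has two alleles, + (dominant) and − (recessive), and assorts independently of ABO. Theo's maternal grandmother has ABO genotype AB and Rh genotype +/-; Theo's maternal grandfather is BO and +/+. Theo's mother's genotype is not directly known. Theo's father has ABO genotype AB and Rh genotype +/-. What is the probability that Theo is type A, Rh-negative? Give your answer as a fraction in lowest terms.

Theo's mother's ABO genotype from AB × BO: 1/4 AB, 1/4 AO, 1/4 BB, 1/4 BO.
Crossing each possibility with the father AB and summing P(type A): 1/4·1/4 + 1/4·1/2 + 1/4·0 + 1/4·1/4 = 1/4.
Similarly for Rh via the mother's Rh distribution: P(Rh-) = 1/8.
Independent loci: 1/4 × 1/8 = 1/32.

1/32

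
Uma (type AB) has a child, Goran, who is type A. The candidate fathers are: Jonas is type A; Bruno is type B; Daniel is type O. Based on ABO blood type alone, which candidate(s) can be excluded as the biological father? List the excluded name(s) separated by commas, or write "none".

none

A candidate is excluded only if no genotype consistent with his phenotype could produce a type A child with a type AB mother.
Every candidate has at least one consistent genotype combination, so none can be excluded.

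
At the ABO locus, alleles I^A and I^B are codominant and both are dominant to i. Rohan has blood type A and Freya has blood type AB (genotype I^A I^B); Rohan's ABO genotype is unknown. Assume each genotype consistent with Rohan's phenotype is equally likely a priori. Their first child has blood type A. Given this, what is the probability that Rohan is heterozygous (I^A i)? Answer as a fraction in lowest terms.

1/2

Possible genotypes: Rohan ∈ {I^A I^A, I^A i}; Freya ∈ {I^A I^B}.
Weight each parental genotype pair by prior × P(type-A child):
  I^A I^A × I^A I^B: posterior weight 1/2.
  I^A i × I^A I^B: posterior weight 1/2.
Sum the posterior weight over pairs where Rohan is I^A i: 1/2.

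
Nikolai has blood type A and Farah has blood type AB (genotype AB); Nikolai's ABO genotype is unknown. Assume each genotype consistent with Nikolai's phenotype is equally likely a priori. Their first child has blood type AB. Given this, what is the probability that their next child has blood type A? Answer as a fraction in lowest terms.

Possible genotypes: Nikolai ∈ {AA, AO}; Farah ∈ {AB}.
Weight each parental genotype pair by prior × P(type-AB child):
  AA × AB: posterior weight 2/3; P(next child type A) = 1/2.
  AO × AB: posterior weight 1/3; P(next child type A) = 1/2.
Weighted sum = 1/2.

1/2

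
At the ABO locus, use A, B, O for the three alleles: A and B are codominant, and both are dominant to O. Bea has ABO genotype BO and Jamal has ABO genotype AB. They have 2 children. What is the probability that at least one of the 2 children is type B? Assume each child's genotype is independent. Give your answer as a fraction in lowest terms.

3/4

ABO cross BO × AB → 1/4 A, 1/2 B, 1/4 AB.
So P(type B) = 1/2 per child.
P(none) = (1/2)^2 = 1/4; P(at least one) = 1 − 1/4 = 3/4.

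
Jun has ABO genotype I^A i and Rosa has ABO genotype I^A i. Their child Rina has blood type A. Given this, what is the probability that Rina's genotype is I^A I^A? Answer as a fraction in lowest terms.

1/3

Cross I^A i × I^A i → 1/4 I^A I^A, 1/2 I^A i, 1/4 i i.
Type-A genotypes among offspring: I^A I^A (1/4), I^A i (1/2); total 3/4.
P(I^A I^A | type A) = (1/4) / (3/4) = 1/3.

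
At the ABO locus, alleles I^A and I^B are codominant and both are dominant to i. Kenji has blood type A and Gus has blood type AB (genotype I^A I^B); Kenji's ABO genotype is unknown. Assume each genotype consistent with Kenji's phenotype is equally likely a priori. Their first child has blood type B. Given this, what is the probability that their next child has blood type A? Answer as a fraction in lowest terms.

Possible genotypes: Kenji ∈ {I^A I^A, I^A i}; Gus ∈ {I^A I^B}.
Weight each parental genotype pair by prior × P(type-B child):
  I^A i × I^A I^B: posterior weight 1; P(next child type A) = 1/2.
Weighted sum = 1/2.

1/2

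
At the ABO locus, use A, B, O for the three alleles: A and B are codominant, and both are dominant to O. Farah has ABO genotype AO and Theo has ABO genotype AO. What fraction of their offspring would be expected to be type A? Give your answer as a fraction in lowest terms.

3/4

ABO cross AO × AO → offspring phenotypes: 1/4 O, 3/4 A.
So P(type A) = 3/4.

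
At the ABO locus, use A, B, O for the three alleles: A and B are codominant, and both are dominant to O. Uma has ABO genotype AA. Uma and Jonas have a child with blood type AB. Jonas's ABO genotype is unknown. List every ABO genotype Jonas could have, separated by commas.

For each candidate genotype of Jonas, check whether crossing it with AA can produce every observed child phenotype.
  AA → possible child types {A} ✗
  AB → possible child types {A, AB} ✓
  AO → possible child types {A} ✗
  BB → possible child types {AB} ✓
  BO → possible child types {A, AB} ✓
  OO → possible child types {A} ✗

AB, BB, BO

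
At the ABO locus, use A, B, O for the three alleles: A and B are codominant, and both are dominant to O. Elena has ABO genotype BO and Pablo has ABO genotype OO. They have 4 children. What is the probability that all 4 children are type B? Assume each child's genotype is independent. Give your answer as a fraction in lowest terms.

1/16

ABO cross BO × OO → 1/2 O, 1/2 B.
So P(type B) = 1/2 per child.
All 4 independent: (1/2)^4 = 1/16.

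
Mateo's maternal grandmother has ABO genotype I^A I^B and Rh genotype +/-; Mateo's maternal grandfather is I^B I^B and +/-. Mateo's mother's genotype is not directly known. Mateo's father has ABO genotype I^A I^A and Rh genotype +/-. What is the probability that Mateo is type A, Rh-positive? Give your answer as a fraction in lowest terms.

Mateo's mother's ABO genotype from I^A I^B × I^B I^B: 1/2 I^A I^B, 1/2 I^B I^B.
Crossing each possibility with the father I^A I^A and summing P(type A): 1/2·1/2 + 1/2·0 = 1/4.
Similarly for Rh via the mother's Rh distribution: P(Rh+) = 3/4.
Independent loci: 1/4 × 3/4 = 3/16.

3/16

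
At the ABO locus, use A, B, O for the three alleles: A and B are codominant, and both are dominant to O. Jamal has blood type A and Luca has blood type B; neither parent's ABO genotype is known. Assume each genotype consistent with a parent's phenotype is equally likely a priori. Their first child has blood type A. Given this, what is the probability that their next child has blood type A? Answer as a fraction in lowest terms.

5/12

Possible genotypes: Jamal ∈ {AA, AO}; Luca ∈ {BB, BO}.
Weight each parental genotype pair by prior × P(type-A child):
  AA × BO: posterior weight 2/3; P(next child type A) = 1/2.
  AO × BO: posterior weight 1/3; P(next child type A) = 1/4.
Weighted sum = 5/12.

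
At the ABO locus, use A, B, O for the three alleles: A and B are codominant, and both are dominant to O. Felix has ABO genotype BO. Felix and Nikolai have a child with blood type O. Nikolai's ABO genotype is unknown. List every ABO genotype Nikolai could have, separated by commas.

AO, BO, OO

For each candidate genotype of Nikolai, check whether crossing it with BO can produce every observed child phenotype.
  AA → possible child types {A, AB} ✗
  AB → possible child types {A, B, AB} ✗
  AO → possible child types {O, A, B, AB} ✓
  BB → possible child types {B} ✗
  BO → possible child types {O, B} ✓
  OO → possible child types {O, B} ✓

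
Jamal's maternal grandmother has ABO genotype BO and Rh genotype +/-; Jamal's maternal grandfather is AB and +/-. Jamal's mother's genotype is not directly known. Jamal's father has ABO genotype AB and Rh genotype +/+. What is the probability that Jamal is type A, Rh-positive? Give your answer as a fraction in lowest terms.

1/4

Jamal's mother's ABO genotype from BO × AB: 1/4 AB, 1/4 AO, 1/4 BB, 1/4 BO.
Crossing each possibility with the father AB and summing P(type A): 1/4·1/4 + 1/4·1/2 + 1/4·0 + 1/4·1/4 = 1/4.
Similarly for Rh via the mother's Rh distribution: P(Rh+) = 1.
Independent loci: 1/4 × 1 = 1/4.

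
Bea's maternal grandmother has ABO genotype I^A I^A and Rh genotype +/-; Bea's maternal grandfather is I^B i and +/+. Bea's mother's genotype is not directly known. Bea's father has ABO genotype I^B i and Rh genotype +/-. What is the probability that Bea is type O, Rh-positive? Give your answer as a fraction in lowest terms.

Bea's mother's ABO genotype from I^A I^A × I^B i: 1/2 I^A I^B, 1/2 I^A i.
Crossing each possibility with the father I^B i and summing P(type O): 1/2·0 + 1/2·1/4 = 1/8.
Similarly for Rh via the mother's Rh distribution: P(Rh+) = 7/8.
Independent loci: 1/8 × 7/8 = 7/64.

7/64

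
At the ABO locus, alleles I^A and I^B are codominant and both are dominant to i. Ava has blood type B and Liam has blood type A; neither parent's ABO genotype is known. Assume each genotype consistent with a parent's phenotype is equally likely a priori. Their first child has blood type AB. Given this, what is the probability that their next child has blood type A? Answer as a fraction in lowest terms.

5/36

Possible genotypes: Ava ∈ {I^B I^B, I^B i}; Liam ∈ {I^A I^A, I^A i}.
Weight each parental genotype pair by prior × P(type-AB child):
  I^B I^B × I^A I^A: posterior weight 4/9; P(next child type A) = 0.
  I^B I^B × I^A i: posterior weight 2/9; P(next child type A) = 0.
  I^B i × I^A I^A: posterior weight 2/9; P(next child type A) = 1/2.
  I^B i × I^A i: posterior weight 1/9; P(next child type A) = 1/4.
Weighted sum = 5/36.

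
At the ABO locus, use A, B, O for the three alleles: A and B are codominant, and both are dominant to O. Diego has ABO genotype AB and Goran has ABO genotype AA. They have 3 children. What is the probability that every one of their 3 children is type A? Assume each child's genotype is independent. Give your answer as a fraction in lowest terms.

ABO cross AB × AA → 1/2 A, 1/2 AB.
So P(type A) = 1/2 per child.
All 3 independent: (1/2)^3 = 1/8.

1/8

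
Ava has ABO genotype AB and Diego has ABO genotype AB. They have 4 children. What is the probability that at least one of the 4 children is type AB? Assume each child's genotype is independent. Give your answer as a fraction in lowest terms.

ABO cross AB × AB → 1/4 A, 1/4 B, 1/2 AB.
So P(type AB) = 1/2 per child.
P(none) = (1/2)^4 = 1/16; P(at least one) = 1 − 1/16 = 15/16.

15/16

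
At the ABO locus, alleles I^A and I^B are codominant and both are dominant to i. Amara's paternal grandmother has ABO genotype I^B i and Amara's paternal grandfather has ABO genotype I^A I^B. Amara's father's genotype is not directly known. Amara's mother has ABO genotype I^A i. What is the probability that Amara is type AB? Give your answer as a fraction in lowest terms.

Amara's father's ABO genotype from I^B i × I^A I^B: 1/4 I^A I^B, 1/4 I^A i, 1/4 I^B I^B, 1/4 I^B i.
Crossing each possibility with the mother I^A i and summing P(type AB): 1/4·1/4 + 1/4·0 + 1/4·1/2 + 1/4·1/4 = 1/4.

1/4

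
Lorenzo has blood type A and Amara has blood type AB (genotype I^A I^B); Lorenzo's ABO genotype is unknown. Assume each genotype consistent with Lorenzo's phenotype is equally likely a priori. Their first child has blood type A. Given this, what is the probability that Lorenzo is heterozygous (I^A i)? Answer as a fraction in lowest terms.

1/2

Possible genotypes: Lorenzo ∈ {I^A I^A, I^A i}; Amara ∈ {I^A I^B}.
Weight each parental genotype pair by prior × P(type-A child):
  I^A I^A × I^A I^B: posterior weight 1/2.
  I^A i × I^A I^B: posterior weight 1/2.
Sum the posterior weight over pairs where Lorenzo is I^A i: 1/2.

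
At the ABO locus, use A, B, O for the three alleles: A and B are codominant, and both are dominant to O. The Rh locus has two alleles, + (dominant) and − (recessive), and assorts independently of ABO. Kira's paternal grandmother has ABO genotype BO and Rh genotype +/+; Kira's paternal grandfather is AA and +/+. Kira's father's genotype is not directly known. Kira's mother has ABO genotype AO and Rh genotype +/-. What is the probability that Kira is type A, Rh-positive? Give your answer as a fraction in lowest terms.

5/8

Kira's father's ABO genotype from BO × AA: 1/2 AB, 1/2 AO.
Crossing each possibility with the mother AO and summing P(type A): 1/2·1/2 + 1/2·3/4 = 5/8.
Similarly for Rh via the father's Rh distribution: P(Rh+) = 1.
Independent loci: 5/8 × 1 = 5/8.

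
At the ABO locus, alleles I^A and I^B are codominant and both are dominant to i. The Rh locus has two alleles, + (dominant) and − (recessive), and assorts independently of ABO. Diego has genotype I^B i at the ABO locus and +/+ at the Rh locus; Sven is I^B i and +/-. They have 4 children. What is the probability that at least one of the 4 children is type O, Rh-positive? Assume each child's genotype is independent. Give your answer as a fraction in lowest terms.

ABO cross I^B i × I^B i → 1/4 O, 3/4 B.
Rh cross +/+ × +/- → 1 Rh+; so P(type O, Rh-positive) = 1/4 × 1 = 1/4 per child.
P(none) = (3/4)^4 = 81/256; P(at least one) = 1 − 81/256 = 175/256.

175/256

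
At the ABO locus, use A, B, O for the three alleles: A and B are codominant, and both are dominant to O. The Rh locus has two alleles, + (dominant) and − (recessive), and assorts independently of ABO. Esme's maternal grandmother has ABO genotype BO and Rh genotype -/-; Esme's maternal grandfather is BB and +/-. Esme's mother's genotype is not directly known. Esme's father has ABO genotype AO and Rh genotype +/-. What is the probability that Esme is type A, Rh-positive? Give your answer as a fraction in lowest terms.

Esme's mother's ABO genotype from BO × BB: 1/2 BB, 1/2 BO.
Crossing each possibility with the father AO and summing P(type A): 1/2·0 + 1/2·1/4 = 1/8.
Similarly for Rh via the mother's Rh distribution: P(Rh+) = 5/8.
Independent loci: 1/8 × 5/8 = 5/64.

5/64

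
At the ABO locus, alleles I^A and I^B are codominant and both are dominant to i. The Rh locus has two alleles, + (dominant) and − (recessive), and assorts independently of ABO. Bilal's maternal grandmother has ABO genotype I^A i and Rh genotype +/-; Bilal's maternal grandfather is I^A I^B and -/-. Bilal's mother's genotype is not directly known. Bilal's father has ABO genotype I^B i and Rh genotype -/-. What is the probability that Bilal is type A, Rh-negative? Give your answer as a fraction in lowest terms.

3/16

Bilal's mother's ABO genotype from I^A i × I^A I^B: 1/4 I^A I^A, 1/4 I^A I^B, 1/4 I^A i, 1/4 I^B i.
Crossing each possibility with the father I^B i and summing P(type A): 1/4·1/2 + 1/4·1/4 + 1/4·1/4 + 1/4·0 = 1/4.
Similarly for Rh via the mother's Rh distribution: P(Rh-) = 3/4.
Independent loci: 1/4 × 3/4 = 3/16.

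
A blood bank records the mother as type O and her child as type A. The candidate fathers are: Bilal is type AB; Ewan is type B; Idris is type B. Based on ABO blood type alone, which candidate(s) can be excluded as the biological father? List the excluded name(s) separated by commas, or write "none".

A candidate is excluded only if no genotype consistent with his phenotype could produce a type A child with a type O mother.
Ewan (type B): no genotype consistent with that phenotype can produce a type-A child with a type-O mother.
Idris (type B): no genotype consistent with that phenotype can produce a type-A child with a type-O mother.

Ewan, Idris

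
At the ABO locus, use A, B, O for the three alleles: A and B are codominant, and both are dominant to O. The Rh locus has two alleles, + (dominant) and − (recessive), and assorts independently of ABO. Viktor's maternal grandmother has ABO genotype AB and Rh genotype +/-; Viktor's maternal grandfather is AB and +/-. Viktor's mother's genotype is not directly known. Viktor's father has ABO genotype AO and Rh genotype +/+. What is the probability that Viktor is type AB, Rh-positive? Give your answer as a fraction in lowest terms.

1/4

Viktor's mother's ABO genotype from AB × AB: 1/4 AA, 1/2 AB, 1/4 BB.
Crossing each possibility with the father AO and summing P(type AB): 1/4·0 + 1/2·1/4 + 1/4·1/2 = 1/4.
Similarly for Rh via the mother's Rh distribution: P(Rh+) = 1.
Independent loci: 1/4 × 1 = 1/4.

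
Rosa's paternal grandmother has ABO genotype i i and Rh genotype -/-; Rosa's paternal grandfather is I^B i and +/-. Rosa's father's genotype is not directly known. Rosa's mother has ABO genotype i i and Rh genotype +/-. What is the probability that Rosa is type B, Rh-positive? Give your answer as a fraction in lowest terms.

Rosa's father's ABO genotype from i i × I^B i: 1/2 I^B i, 1/2 i i.
Crossing each possibility with the mother i i and summing P(type B): 1/2·1/2 + 1/2·0 = 1/4.
Similarly for Rh via the father's Rh distribution: P(Rh+) = 5/8.
Independent loci: 1/4 × 5/8 = 5/32.

5/32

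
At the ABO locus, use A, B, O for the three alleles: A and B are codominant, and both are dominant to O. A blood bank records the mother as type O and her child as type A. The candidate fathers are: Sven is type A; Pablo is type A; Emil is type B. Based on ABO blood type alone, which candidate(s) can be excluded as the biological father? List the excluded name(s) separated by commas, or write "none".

A candidate is excluded only if no genotype consistent with his phenotype could produce a type A child with a type O mother.
Emil (type B): no genotype consistent with that phenotype can produce a type-A child with a type-O mother.

Emil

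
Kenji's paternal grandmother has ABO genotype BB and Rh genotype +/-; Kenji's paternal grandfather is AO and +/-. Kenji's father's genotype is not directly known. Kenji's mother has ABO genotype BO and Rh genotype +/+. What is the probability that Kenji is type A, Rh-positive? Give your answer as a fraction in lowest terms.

Kenji's father's ABO genotype from BB × AO: 1/2 AB, 1/2 BO.
Crossing each possibility with the mother BO and summing P(type A): 1/2·1/4 + 1/2·0 = 1/8.
Similarly for Rh via the father's Rh distribution: P(Rh+) = 1.
Independent loci: 1/8 × 1 = 1/8.

1/8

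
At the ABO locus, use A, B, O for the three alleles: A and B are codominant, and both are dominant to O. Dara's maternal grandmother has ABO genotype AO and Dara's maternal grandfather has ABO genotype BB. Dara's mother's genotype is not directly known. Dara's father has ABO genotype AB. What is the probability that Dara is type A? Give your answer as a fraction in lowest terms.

Dara's mother's ABO genotype from AO × BB: 1/2 AB, 1/2 BO.
Crossing each possibility with the father AB and summing P(type A): 1/2·1/4 + 1/2·1/4 = 1/4.

1/4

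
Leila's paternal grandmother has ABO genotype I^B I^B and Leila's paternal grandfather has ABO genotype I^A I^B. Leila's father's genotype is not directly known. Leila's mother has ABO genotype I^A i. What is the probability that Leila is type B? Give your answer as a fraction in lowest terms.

3/8

Leila's father's ABO genotype from I^B I^B × I^A I^B: 1/2 I^A I^B, 1/2 I^B I^B.
Crossing each possibility with the mother I^A i and summing P(type B): 1/2·1/4 + 1/2·1/2 = 3/8.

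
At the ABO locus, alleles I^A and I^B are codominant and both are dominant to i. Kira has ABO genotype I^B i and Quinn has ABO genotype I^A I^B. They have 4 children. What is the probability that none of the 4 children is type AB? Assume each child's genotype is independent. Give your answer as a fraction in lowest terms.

81/256

ABO cross I^B i × I^A I^B → 1/4 A, 1/2 B, 1/4 AB.
So P(type AB) = 1/4 per child.
P(not type AB) = 3/4 for one child; (3/4)^4 = 81/256.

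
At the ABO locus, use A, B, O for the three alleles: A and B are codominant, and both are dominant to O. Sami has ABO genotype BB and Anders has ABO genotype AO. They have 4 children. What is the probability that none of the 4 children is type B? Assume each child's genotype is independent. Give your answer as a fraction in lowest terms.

1/16

ABO cross BB × AO → 1/2 B, 1/2 AB.
So P(type B) = 1/2 per child.
P(not type B) = 1/2 for one child; (1/2)^4 = 1/16.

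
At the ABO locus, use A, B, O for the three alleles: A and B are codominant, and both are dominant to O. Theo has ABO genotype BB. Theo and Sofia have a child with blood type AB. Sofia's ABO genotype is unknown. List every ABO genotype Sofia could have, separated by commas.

For each candidate genotype of Sofia, check whether crossing it with BB can produce every observed child phenotype.
  AA → possible child types {AB} ✓
  AB → possible child types {B, AB} ✓
  AO → possible child types {B, AB} ✓
  BB → possible child types {B} ✗
  BO → possible child types {B} ✗
  OO → possible child types {B} ✗

AA, AB, AO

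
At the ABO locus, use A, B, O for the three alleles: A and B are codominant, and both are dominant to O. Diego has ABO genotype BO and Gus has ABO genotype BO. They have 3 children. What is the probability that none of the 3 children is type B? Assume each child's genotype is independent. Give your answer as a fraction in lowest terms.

ABO cross BO × BO → 1/4 O, 3/4 B.
So P(type B) = 3/4 per child.
P(not type B) = 1/4 for one child; (1/4)^3 = 1/64.

1/64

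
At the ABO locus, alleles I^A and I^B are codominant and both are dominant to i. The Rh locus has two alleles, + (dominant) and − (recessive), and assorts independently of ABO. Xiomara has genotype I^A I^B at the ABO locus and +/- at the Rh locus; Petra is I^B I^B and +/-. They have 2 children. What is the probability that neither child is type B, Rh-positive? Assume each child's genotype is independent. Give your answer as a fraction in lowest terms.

ABO cross I^A I^B × I^B I^B → 1/2 B, 1/2 AB.
Rh cross +/- × +/- → 3/4 Rh+, 1/4 Rh-; so P(type B, Rh-positive) = 1/2 × 3/4 = 3/8 per child.
P(not type B, Rh-positive) = 5/8 for one child; (5/8)^2 = 25/64.

25/64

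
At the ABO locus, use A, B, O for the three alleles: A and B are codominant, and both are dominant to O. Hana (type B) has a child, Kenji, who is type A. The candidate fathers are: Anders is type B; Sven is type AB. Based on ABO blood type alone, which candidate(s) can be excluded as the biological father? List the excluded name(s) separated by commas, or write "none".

Anders

A candidate is excluded only if no genotype consistent with his phenotype could produce a type A child with a type B mother.
Anders (type B): no genotype consistent with that phenotype can produce a type-A child with a type-B mother.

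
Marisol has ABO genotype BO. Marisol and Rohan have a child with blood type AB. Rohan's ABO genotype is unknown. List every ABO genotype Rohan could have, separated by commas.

AA, AB, AO

For each candidate genotype of Rohan, check whether crossing it with BO can produce every observed child phenotype.
  AA → possible child types {A, AB} ✓
  AB → possible child types {A, B, AB} ✓
  AO → possible child types {O, A, B, AB} ✓
  BB → possible child types {B} ✗
  BO → possible child types {O, B} ✗
  OO → possible child types {O, B} ✗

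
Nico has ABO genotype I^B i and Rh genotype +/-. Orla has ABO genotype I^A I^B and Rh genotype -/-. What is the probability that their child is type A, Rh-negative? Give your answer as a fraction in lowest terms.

ABO cross I^B i × I^A I^B → offspring phenotypes: 1/4 A, 1/2 B, 1/4 AB.
Rh cross +/- × -/- → 1/2 Rh+, 1/2 Rh-.
Independent loci: P(type A, Rh-negative) = 1/4 × 1/2 = 1/8.

1/8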